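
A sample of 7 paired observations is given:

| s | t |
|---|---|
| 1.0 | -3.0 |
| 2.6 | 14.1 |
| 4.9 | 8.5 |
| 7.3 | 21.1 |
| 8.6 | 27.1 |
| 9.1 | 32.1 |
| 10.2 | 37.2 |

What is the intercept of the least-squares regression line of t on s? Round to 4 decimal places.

-4.1745

n = 7, Σx = 43.7, Σy = 137.1, Σxy = 1133.95, Σx² = 345.87
Sxx = Σx² − (Σx)²/n = 345.87 − 272.812857 = 73.057143
Sxy = Σxy − (Σx)(Σy)/n = 1133.95 − 855.895714 = 278.054286
b = Sxy/Sxx = 278.054286/73.057143 = 3.805984
a = ȳ − b·x̄ = 19.585714 − 3.805984·6.242857 = -4.174497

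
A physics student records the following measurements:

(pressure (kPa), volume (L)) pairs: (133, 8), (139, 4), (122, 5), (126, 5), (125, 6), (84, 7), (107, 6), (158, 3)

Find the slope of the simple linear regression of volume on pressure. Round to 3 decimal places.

-0.046

n = 8, Σx = 994, Σy = 44, Σxy = 5314, Σx² = 126864
Sxx = Σx² − (Σx)²/n = 126864 − 123504.5 = 3359.5
Sxy = Σxy − (Σx)(Σy)/n = 5314 − 5467 = -153
b = Sxy/Sxx = -153/3359.5 = -0.045542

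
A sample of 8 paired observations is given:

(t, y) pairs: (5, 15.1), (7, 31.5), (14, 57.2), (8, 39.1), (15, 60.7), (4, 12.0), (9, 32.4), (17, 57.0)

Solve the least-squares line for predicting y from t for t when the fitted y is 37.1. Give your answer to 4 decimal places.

n = 8, Σx = 79, Σy = 305, Σxy = 3628.7, Σx² = 945
Sxx = Σx² − (Σx)²/n = 945 − 780.125 = 164.875
Sxy = Σxy − (Σx)(Σy)/n = 3628.7 − 3011.875 = 616.825
b = Sxy/Sxx = 616.825/164.875 = 3.741168
a = ȳ − b·x̄ = 38.125 − 3.741168·9.875 = 1.180970
Set a + b·x = 37.1: x = (37.1 − 1.180970) / 3.741168 = 9.601021

9.6010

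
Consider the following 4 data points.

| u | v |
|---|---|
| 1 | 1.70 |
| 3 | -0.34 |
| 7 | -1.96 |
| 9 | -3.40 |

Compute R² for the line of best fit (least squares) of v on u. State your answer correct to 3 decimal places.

n = 4, Σx = 20, Σy = -4, Σxy = -43.64, Σx² = 140, Σy² = 18.4072
Sxx = Σx² − (Σx)²/n = 140 − 100 = 40
Sxy = Σxy − (Σx)(Σy)/n = -43.64 − (-20) = -23.64
Syy = Σy² − (Σy)²/n = 18.4072 − 4 = 14.4072
R² = Sxy²/(Sxx·Syy) = (-23.64)²/(40·14.4072) = 0.969740

0.970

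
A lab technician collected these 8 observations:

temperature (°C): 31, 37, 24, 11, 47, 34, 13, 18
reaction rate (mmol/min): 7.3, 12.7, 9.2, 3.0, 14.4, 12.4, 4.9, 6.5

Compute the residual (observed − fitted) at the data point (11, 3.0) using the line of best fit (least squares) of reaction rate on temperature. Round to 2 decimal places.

n = 8, Σx = 215, Σy = 70.4, Σxy = 2229.1, Σx² = 6885
Sxx = Σx² − (Σx)²/n = 6885 − 5778.125 = 1106.875
Sxy = Σxy − (Σx)(Σy)/n = 2229.1 − 1892 = 337.1
b = Sxy/Sxx = 337.1/1106.875 = 0.304551
a = ȳ − b·x̄ = 8.8 − 0.304551·26.875 = 0.615189
ŷ(11) = 0.615189 + 0.304551·11 = 3.965251
residual = y − ŷ = 3.0 − 3.965251 = -0.965251

-0.97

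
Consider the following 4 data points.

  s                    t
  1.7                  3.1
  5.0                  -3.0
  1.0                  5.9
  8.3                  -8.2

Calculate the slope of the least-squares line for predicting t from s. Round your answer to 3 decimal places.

-1.868

n = 4, Σx = 16, Σy = -2.2, Σxy = -71.89, Σx² = 97.78
Sxx = Σx² − (Σx)²/n = 97.78 − 64 = 33.78
Sxy = Σxy − (Σx)(Σy)/n = -71.89 − (-8.8) = -63.09
b = Sxy/Sxx = -63.09/33.78 = -1.867673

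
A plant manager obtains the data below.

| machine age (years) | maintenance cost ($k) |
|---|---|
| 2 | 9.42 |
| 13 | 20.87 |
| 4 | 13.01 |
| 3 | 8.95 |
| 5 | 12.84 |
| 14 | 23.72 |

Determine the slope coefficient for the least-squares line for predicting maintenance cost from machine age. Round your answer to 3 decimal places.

n = 6, Σx = 41, Σy = 88.81, Σxy = 765.32, Σx² = 419
Sxx = Σx² − (Σx)²/n = 419 − 280.166667 = 138.833333
Sxy = Σxy − (Σx)(Σy)/n = 765.32 − 606.868333 = 158.451667
b = Sxy/Sxx = 158.451667/138.833333 = 1.141309

1.141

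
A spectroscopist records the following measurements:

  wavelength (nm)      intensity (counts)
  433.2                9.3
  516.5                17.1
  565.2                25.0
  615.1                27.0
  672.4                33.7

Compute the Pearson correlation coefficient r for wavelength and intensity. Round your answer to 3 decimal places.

0.991

n = 5, Σx = 2802.4, Σy = 112.1, Σxy = 66258.49, Σx² = 1604355.3, Σy² = 2868.59
Sxx = Σx² − (Σx)²/n = 1604355.3 − 1570689.152 = 33666.148
Sxy = Σxy − (Σx)(Σy)/n = 66258.49 − 62829.808 = 3428.682
Syy = Σy² − (Σy)²/n = 2868.59 − 2513.282 = 355.308
r = Sxy/√(Sxx·Syy) = 3428.682/√(11961851.713584) = 3428.682/3458.591001 = 0.991352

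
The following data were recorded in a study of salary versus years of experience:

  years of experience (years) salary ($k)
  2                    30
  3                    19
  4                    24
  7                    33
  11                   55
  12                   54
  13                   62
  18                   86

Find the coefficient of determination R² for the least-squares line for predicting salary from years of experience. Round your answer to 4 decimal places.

n = 8, Σx = 70, Σy = 363, Σxy = 4051, Σx² = 836, Σy² = 20107
Sxx = Σx² − (Σx)²/n = 836 − 612.5 = 223.5
Sxy = Σxy − (Σx)(Σy)/n = 4051 − 3176.25 = 874.75
Syy = Σy² − (Σy)²/n = 20107 − 16471.125 = 3635.875
R² = Sxy²/(Sxx·Syy) = (874.75)²/(223.5·3635.875) = 0.941632

0.9416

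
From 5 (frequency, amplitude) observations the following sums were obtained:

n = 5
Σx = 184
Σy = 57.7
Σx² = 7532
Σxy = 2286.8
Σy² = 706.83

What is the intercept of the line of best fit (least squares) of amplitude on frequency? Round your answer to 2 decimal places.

3.63

Sxx = Σx² − (Σx)²/n = 7532 − 6771.2 = 760.8
Sxy = Σxy − (Σx)(Σy)/n = 2286.8 − 2123.36 = 163.44
b = Sxy/Sxx = 163.44/760.8 = 0.214826
a = ȳ − b·x̄ = 11.54 − 0.214826·36.8 = 3.634385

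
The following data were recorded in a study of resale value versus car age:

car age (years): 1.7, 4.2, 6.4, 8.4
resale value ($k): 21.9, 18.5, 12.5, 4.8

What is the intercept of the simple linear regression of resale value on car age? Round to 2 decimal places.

n = 4, Σx = 20.7, Σy = 57.7, Σxy = 235.25, Σx² = 132.05
Sxx = Σx² − (Σx)²/n = 132.05 − 107.1225 = 24.9275
Sxy = Σxy − (Σx)(Σy)/n = 235.25 − 298.5975 = -63.3475
b = Sxy/Sxx = -63.3475/24.9275 = -2.541270
a = ȳ − b·x̄ = 14.425 − (-2.541270)·5.175 = 27.576071

27.58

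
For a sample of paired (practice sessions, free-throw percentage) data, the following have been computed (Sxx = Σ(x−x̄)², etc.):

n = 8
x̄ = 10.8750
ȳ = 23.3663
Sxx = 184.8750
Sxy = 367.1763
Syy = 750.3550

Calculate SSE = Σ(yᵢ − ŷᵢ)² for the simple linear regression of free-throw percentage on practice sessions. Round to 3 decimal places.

b = Sxy/Sxx = 367.1763/184.875 = 1.986079
SSE = Syy − b·Sxy = 750.355 − 1.986079·367.1763 = 21.113971

21.114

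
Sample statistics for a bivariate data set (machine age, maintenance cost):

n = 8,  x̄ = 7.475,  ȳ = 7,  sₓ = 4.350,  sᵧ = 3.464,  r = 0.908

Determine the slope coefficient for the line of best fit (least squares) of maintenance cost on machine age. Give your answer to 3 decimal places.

b = r · sᵧ/sₓ = 0.908 · 3.464/4.35 = 0.723060

0.723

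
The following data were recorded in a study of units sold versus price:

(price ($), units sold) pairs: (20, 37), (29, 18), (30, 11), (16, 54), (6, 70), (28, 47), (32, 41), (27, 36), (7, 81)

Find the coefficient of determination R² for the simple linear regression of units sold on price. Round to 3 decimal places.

n = 9, Σx = 195, Σy = 395, Σxy = 7043, Σx² = 5019, Σy² = 21377
Sxx = Σx² − (Σx)²/n = 5019 − 4225 = 794
Sxy = Σxy − (Σx)(Σy)/n = 7043 − 8558.333333 = -1515.333333
Syy = Σy² − (Σy)²/n = 21377 − 17336.111111 = 4040.888889
R² = Sxy²/(Sxx·Syy) = (-1515.333333)²/(794·4040.888889) = 0.715680

0.716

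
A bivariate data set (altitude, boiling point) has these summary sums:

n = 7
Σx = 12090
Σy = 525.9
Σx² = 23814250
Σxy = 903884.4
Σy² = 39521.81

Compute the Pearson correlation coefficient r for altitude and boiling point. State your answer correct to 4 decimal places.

-0.7547

Sxx = Σx² − (Σx)²/n = 23814250 − 20881157.142857 = 2933092.857143
Sxy = Σxy − (Σx)(Σy)/n = 903884.4 − 908304.428571 = -4420.028571
Syy = Σy² − (Σy)²/n = 39521.81 − 39510.115714 = 11.694286
r = Sxy/√(Sxx·Syy) = -4420.028571/√(34300425.897959) = -4420.028571/5856.656546 = -0.754702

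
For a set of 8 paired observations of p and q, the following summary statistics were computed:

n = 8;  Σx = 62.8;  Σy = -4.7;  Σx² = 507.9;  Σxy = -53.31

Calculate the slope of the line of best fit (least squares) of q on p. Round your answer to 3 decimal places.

-1.100

Sxx = Σx² − (Σx)²/n = 507.9 − 492.98 = 14.92
Sxy = Σxy − (Σx)(Σy)/n = -53.31 − (-36.895) = -16.415
b = Sxy/Sxx = -16.415/14.92 = -1.100201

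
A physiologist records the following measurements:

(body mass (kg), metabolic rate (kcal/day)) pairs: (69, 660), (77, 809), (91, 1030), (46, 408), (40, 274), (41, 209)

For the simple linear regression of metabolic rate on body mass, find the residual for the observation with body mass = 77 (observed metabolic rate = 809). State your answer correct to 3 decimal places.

n = 6, Σx = 364, Σy = 3390, Σxy = 239860, Σx² = 24368
Sxx = Σx² − (Σx)²/n = 24368 − 22082.666667 = 2285.333333
Sxy = Σxy − (Σx)(Σy)/n = 239860 − 205660 = 34200
b = Sxy/Sxx = 34200/2285.333333 = 14.964994
a = ȳ − b·x̄ = 565 − 14.964994·60.666667 = -342.876313
ŷ(77) = -342.876313 + 14.964994·77 = 809.428238
residual = y − ŷ = 809 − 809.428238 = -0.428238

-0.428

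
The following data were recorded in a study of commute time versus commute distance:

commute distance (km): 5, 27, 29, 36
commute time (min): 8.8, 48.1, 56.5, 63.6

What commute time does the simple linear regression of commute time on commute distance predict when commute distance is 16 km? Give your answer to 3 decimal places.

n = 4, Σx = 97, Σy = 177, Σxy = 5270.8, Σx² = 2891
Sxx = Σx² − (Σx)²/n = 2891 − 2352.25 = 538.75
Sxy = Σxy − (Σx)(Σy)/n = 5270.8 − 4292.25 = 978.55
b = Sxy/Sxx = 978.55/538.75 = 1.816334
a = ȳ − b·x̄ = 44.25 − 1.816334·24.25 = 0.203898
ŷ(16) = a + b·16 = 0.203898 + 1.816334·16 = 29.265244

29.265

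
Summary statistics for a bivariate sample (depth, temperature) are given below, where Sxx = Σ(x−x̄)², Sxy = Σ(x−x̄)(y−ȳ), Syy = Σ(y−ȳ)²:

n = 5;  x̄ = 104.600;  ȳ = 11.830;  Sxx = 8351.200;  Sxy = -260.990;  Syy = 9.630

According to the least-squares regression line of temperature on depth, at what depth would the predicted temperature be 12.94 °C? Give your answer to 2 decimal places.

b = Sxy/Sxx = -260.99/8351.2 = -0.031252
a = ȳ − b·x̄ = 11.83 − (-0.031252)·104.6 = 15.098938
Set a + b·x = 12.94: x = (12.94 − 15.098938) / (-0.031252) = 69.082041

69.08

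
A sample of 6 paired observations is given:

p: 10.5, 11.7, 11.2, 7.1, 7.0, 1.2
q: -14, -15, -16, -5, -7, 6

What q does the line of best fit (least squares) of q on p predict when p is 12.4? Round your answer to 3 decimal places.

n = 6, Σx = 48.7, Σy = -51, Σxy = -579, Σx² = 473.43
Sxx = Σx² − (Σx)²/n = 473.43 − 395.281667 = 78.148333
Sxy = Σxy − (Σx)(Σy)/n = -579 − (-413.95) = -165.05
b = Sxy/Sxx = -165.05/78.148333 = -2.112009
a = ȳ − b·x̄ = -8.5 − (-2.112009)·8.116667 = 8.642475
ŷ(12.4) = a + b·12.4 = 8.642475 + (-2.112009)·12.4 = -17.546439

-17.546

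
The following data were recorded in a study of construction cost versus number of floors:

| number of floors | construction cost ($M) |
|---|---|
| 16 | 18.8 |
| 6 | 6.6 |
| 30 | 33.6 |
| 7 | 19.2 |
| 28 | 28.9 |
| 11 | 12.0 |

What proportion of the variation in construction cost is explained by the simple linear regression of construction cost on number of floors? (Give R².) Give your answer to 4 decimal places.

n = 6, Σx = 98, Σy = 119.1, Σxy = 2424, Σx² = 2146, Σy² = 2873.81
Sxx = Σx² − (Σx)²/n = 2146 − 1600.666667 = 545.333333
Sxy = Σxy − (Σx)(Σy)/n = 2424 − 1945.3 = 478.7
Syy = Σy² − (Σy)²/n = 2873.81 − 2364.135 = 509.675
R² = Sxy²/(Sxx·Syy) = (478.7)²/(545.333333·509.675) = 0.824464

0.8245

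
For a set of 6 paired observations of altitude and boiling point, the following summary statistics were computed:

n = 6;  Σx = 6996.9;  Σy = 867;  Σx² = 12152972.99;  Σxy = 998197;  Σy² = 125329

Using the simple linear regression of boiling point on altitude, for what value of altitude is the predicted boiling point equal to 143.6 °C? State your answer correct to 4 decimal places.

1445.7432

Sxx = Σx² − (Σx)²/n = 12152972.99 − 8159434.935 = 3993538.055
Sxy = Σxy − (Σx)(Σy)/n = 998197 − 1011052.05 = -12855.05
b = Sxy/Sxx = -12855.05/3993538.055 = -0.003219
a = ȳ − b·x̄ = 144.5 − (-0.003219)·1166.15 = 148.253793
Set a + b·x = 143.6: x = (143.6 − 148.253793) / (-0.003219) = 1445.743175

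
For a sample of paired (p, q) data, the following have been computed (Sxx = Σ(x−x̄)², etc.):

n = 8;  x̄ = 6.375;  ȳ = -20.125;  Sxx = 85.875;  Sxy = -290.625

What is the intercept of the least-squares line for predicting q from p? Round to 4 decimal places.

1.4498

b = Sxy/Sxx = -290.625/85.875 = -3.384279
a = ȳ − b·x̄ = -20.125 − (-3.384279)·6.375 = 1.449782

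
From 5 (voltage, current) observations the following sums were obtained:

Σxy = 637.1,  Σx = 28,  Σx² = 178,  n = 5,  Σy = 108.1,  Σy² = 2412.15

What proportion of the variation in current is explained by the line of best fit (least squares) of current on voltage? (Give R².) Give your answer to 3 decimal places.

Sxx = Σx² − (Σx)²/n = 178 − 156.8 = 21.2
Sxy = Σxy − (Σx)(Σy)/n = 637.1 − 605.36 = 31.74
Syy = Σy² − (Σy)²/n = 2412.15 − 2337.122 = 75.028
R² = Sxy²/(Sxx·Syy) = (31.74)²/(21.2·75.028) = 0.633366

0.633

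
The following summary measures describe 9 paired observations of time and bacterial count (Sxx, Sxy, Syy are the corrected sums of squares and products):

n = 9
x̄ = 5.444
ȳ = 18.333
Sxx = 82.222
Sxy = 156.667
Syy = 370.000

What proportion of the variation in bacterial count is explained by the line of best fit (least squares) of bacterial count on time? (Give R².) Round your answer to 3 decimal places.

R² = Sxy²/(Sxx·Syy) = (156.667)²/(82.222·370) = 0.806799

0.807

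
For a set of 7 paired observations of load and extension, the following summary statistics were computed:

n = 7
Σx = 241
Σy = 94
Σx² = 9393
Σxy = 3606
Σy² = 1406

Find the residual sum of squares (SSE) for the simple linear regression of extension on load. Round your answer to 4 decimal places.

Sxx = Σx² − (Σx)²/n = 9393 − 8297.285714 = 1095.714286
Sxy = Σxy − (Σx)(Σy)/n = 3606 − 3236.285714 = 369.714286
Syy = Σy² − (Σy)²/n = 1406 − 1262.285714 = 143.714286
b = Sxy/Sxx = 369.714286/1095.714286 = 0.337419
SSE = Syy − b·Sxy = 143.714286 − 0.337419·369.714286 = 18.965841

18.9658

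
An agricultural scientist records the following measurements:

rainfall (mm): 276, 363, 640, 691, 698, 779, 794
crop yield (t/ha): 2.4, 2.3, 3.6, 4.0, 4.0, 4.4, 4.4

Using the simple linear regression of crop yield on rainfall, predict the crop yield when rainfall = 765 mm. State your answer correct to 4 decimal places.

4.2676

n = 7, Σx = 4241, Σy = 25.1, Σxy = 16278.5, Σx² = 2819507
Sxx = Σx² − (Σx)²/n = 2819507 − 2569440.142857 = 250066.857143
Sxy = Σxy − (Σx)(Σy)/n = 16278.5 − 15207.014286 = 1071.485714
b = Sxy/Sxx = 1071.485714/250066.857143 = 0.004285
a = ȳ − b·x̄ = 3.585714 − 0.004285·605.857143 = 0.989739
ŷ(765) = a + b·765 = 0.989739 + 0.004285·765 = 4.267609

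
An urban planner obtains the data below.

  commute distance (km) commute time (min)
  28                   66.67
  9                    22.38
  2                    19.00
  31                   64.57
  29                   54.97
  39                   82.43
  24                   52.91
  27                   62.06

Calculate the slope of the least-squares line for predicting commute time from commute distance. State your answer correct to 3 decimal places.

1.766

n = 8, Σx = 189, Σy = 424.99, Σxy = 11862.21, Σx² = 5497
Sxx = Σx² − (Σx)²/n = 5497 − 4465.125 = 1031.875
Sxy = Σxy − (Σx)(Σy)/n = 11862.21 − 10040.38875 = 1821.82125
b = Sxy/Sxx = 1821.82125/1031.875 = 1.765545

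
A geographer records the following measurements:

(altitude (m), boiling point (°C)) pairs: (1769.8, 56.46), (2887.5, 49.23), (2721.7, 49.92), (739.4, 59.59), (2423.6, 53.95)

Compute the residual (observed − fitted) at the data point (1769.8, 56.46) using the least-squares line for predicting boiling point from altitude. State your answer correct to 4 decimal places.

n = 5, Σx = 10542, Σy = 269.15, Σxy = 552755.863, Σx² = 25298048.5
Sxx = Σx² − (Σx)²/n = 25298048.5 − 22226752.8 = 3071295.7
Sxy = Σxy − (Σx)(Σy)/n = 552755.863 − 567475.86 = -14719.997
b = Sxy/Sxx = -14719.997/3071295.7 = -0.004793
a = ȳ − b·x̄ = 53.83 − (-0.004793)·2108.4 = 63.935065
ŷ(1769.8) = 63.935065 + (-0.004793)·1769.8 = 55.452830
residual = y − ŷ = 56.46 − 55.452830 = 1.007170

1.0072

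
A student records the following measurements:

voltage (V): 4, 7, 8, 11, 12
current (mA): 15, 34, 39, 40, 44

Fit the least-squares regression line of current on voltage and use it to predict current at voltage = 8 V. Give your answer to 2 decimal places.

33.11

n = 5, Σx = 42, Σy = 172, Σxy = 1578, Σx² = 394
Sxx = Σx² − (Σx)²/n = 394 − 352.8 = 41.2
Sxy = Σxy − (Σx)(Σy)/n = 1578 − 1444.8 = 133.2
b = Sxy/Sxx = 133.2/41.2 = 3.233010
a = ȳ − b·x̄ = 34.4 − 3.233010·8.4 = 7.242718
ŷ(8) = a + b·8 = 7.242718 + 3.233010·8 = 33.106796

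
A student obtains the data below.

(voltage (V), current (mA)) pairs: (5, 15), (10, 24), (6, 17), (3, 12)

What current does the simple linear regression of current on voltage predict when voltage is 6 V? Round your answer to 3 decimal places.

17.000

n = 4, Σx = 24, Σy = 68, Σxy = 453, Σx² = 170
Sxx = Σx² − (Σx)²/n = 170 − 144 = 26
Sxy = Σxy − (Σx)(Σy)/n = 453 − 408 = 45
b = Sxy/Sxx = 45/26 = 1.730769
a = ȳ − b·x̄ = 17 − 1.730769·6 = 6.615385
ŷ(6) = a + b·6 = 6.615385 + 1.730769·6 = 17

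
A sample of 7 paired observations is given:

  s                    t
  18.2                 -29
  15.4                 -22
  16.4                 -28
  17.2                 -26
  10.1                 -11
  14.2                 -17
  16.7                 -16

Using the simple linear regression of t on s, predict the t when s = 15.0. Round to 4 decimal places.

-20.3394

n = 7, Σx = 108.2, Σy = -149, Σxy = -2392.7, Σx² = 1715.74
Sxx = Σx² − (Σx)²/n = 1715.74 − 1672.462857 = 43.277143
Sxy = Σxy − (Σx)(Σy)/n = -2392.7 − (-2303.114286) = -89.585714
b = Sxy/Sxx = -89.585714/43.277143 = -2.070047
a = ȳ − b·x̄ = -21.285714 − (-2.070047)·15.457143 = 10.711296
ŷ(15.0) = a + b·15.0 = 10.711296 + (-2.070047)·15 = -20.339407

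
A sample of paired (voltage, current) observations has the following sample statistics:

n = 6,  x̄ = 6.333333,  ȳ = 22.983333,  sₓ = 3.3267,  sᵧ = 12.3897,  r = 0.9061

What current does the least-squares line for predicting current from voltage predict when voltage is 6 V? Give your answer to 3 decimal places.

21.858

b = r · sᵧ/sₓ = 0.9061 · 12.3897/3.3267 = 3.374608
a = ȳ − b·x̄ = 22.983333 − 3.374608·6.333333 = 1.610819
ŷ(6) = a + b·6 = 1.610819 + 3.374608·6 = 21.858465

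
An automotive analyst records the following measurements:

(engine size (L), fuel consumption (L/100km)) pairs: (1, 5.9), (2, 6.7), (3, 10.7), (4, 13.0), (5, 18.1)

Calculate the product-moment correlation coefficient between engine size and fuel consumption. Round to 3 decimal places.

0.976

n = 5, Σx = 15, Σy = 54.4, Σxy = 193.9, Σx² = 55, Σy² = 690.8
Sxx = Σx² − (Σx)²/n = 55 − 45 = 10
Sxy = Σxy − (Σx)(Σy)/n = 193.9 − 163.2 = 30.7
Syy = Σy² − (Σy)²/n = 690.8 − 591.872 = 98.928
r = Sxy/√(Sxx·Syy) = 30.7/√(989.28) = 30.7/31.452822 = 0.976065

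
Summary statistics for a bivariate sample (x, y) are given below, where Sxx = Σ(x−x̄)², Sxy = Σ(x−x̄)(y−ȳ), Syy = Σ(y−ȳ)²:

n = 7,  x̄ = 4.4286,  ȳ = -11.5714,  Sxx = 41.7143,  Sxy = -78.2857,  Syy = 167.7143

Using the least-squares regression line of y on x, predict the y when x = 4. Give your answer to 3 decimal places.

-10.767

b = Sxy/Sxx = -78.2857/41.7143 = -1.876711
a = ȳ − b·x̄ = -11.5714 − (-1.876711)·4.4286 = -3.260196
ŷ(4) = a + b·4 = -3.260196 + (-1.876711)·4 = -10.767042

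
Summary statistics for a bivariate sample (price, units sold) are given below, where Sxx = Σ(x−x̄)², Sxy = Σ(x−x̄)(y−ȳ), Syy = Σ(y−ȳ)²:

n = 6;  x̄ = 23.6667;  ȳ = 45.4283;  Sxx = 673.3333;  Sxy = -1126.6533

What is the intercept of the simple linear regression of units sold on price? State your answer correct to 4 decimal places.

85.0285

b = Sxy/Sxx = -1126.6533/673.3333 = -1.673248
a = ȳ − b·x̄ = 45.4283 − (-1.673248)·23.6667 = 85.028548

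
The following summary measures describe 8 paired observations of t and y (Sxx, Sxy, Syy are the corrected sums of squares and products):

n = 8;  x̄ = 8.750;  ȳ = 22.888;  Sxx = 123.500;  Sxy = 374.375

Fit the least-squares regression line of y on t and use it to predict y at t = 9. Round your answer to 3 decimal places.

b = Sxy/Sxx = 374.375/123.5 = 3.031377
a = ȳ − b·x̄ = 22.888 − 3.031377·8.75 = -3.636545
ŷ(9) = a + b·9 = -3.636545 + 3.031377·9 = 23.645844

23.646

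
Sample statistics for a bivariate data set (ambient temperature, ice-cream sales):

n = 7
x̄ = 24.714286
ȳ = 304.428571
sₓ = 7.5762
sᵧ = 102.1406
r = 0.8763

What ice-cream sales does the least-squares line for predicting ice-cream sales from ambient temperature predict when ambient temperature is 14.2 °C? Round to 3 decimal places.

180.212

b = r · sᵧ/sₓ = 0.8763 · 102.1406/7.5762 = 11.814077
a = ȳ − b·x̄ = 304.428571 − 11.814077·24.714286 = 12.452101
ŷ(14.2) = a + b·14.2 = 12.452101 + 11.814077·14.2 = 180.211990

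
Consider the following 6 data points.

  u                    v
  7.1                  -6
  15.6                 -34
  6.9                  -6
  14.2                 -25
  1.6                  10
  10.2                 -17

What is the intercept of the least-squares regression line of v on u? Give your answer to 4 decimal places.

14.8565

n = 6, Σx = 55.6, Σy = -78, Σxy = -1126.8, Σx² = 649.62
Sxx = Σx² − (Σx)²/n = 649.62 − 515.226667 = 134.393333
Sxy = Σxy − (Σx)(Σy)/n = -1126.8 − (-722.8) = -404
b = Sxy/Sxx = -404/134.393333 = -3.006101
a = ȳ − b·x̄ = -13 − (-3.006101)·9.266667 = 14.856541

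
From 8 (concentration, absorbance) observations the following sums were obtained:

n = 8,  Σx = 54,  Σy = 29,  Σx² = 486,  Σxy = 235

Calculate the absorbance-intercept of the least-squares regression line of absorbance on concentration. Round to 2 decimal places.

Sxx = Σx² − (Σx)²/n = 486 − 364.5 = 121.5
Sxy = Σxy − (Σx)(Σy)/n = 235 − 195.75 = 39.25
b = Sxy/Sxx = 39.25/121.5 = 0.323045
a = ȳ − b·x̄ = 3.625 − 0.323045·6.75 = 1.444444

1.44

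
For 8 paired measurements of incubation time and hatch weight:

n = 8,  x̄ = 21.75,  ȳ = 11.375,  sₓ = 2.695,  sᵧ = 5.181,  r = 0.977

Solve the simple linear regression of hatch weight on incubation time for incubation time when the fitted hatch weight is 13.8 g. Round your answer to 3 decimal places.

23.041

b = r · sᵧ/sₓ = 0.977 · 5.181/2.695 = 1.878233
a = ȳ − b·x̄ = 11.375 − 1.878233·21.75 = -29.476560
Set a + b·x = 13.8: x = (13.8 − (-29.476560)) / 1.878233 = 23.041107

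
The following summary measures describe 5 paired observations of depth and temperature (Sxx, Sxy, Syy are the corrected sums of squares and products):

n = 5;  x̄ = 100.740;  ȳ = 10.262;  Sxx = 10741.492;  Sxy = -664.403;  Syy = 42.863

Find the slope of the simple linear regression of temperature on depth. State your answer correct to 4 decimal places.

-0.0619

b = Sxy/Sxx = -664.403/10741.492 = -0.061854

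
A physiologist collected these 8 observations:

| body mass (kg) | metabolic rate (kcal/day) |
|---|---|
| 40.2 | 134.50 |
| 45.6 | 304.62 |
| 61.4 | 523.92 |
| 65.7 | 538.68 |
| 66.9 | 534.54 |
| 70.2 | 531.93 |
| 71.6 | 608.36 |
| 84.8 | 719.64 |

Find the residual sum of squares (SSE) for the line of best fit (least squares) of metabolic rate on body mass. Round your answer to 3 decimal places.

n = 8, Σx = 506.4, Σy = 3896.19, Σxy = 264543.796, Σx² = 33503.1, Σy² = 2132218.0589
Sxx = Σx² − (Σx)²/n = 33503.1 − 32055.12 = 1447.98
Sxy = Σxy − (Σx)(Σy)/n = 264543.796 − 246628.827 = 17914.969
Syy = Σy² − (Σy)²/n = 2132218.0589 − 1897537.064513 = 234680.994387
b = Sxy/Sxx = 17914.969/1447.98 = 12.372387
SSE = Syy − b·Sxy = 234680.994387 − 12.372387·17914.969 = 13030.063939

13030.064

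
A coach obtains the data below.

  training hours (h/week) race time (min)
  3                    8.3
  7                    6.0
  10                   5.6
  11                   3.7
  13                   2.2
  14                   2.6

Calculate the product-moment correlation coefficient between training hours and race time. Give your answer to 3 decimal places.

-0.966

n = 6, Σx = 58, Σy = 28.4, Σxy = 228.6, Σx² = 644, Σy² = 161.54
Sxx = Σx² − (Σx)²/n = 644 − 560.666667 = 83.333333
Sxy = Σxy − (Σx)(Σy)/n = 228.6 − 274.533333 = -45.933333
Syy = Σy² − (Σy)²/n = 161.54 − 134.426667 = 27.113333
r = Sxy/√(Sxx·Syy) = -45.933333/√(2259.444444) = -45.933333/47.533614 = -0.966334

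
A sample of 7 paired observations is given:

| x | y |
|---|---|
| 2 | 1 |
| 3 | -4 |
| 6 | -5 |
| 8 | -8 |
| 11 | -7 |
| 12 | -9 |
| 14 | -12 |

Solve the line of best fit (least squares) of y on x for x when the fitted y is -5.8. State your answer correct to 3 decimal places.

n = 7, Σx = 56, Σy = -44, Σxy = -457, Σx² = 574
Sxx = Σx² − (Σx)²/n = 574 − 448 = 126
Sxy = Σxy − (Σx)(Σy)/n = -457 − (-352) = -105
b = Sxy/Sxx = -105/126 = -0.833333
a = ȳ − b·x̄ = -6.285714 − (-0.833333)·8 = 0.380952
Set a + b·x = -5.8: x = (-5.8 − 0.380952) / (-0.833333) = 7.417143

7.417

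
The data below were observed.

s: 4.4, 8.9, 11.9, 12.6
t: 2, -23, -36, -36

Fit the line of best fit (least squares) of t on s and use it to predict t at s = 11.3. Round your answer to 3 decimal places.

-32.074

n = 4, Σx = 37.8, Σy = -93, Σxy = -1077.9, Σx² = 398.94
Sxx = Σx² − (Σx)²/n = 398.94 − 357.21 = 41.73
Sxy = Σxy − (Σx)(Σy)/n = -1077.9 − (-878.85) = -199.05
b = Sxy/Sxx = -199.05/41.73 = -4.769950
a = ȳ − b·x̄ = -23.25 − (-4.769950)·9.45 = 21.826024
ŷ(11.3) = a + b·11.3 = 21.826024 + (-4.769950)·11.3 = -32.074407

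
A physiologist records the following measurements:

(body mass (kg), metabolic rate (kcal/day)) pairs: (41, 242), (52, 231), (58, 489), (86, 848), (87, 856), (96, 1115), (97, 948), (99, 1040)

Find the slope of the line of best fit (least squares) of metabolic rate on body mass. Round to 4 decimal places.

n = 8, Σx = 616, Σy = 5769, Σxy = 499652, Σx² = 51140
Sxx = Σx² − (Σx)²/n = 51140 − 47432 = 3708
Sxy = Σxy − (Σx)(Σy)/n = 499652 − 444213 = 55439
b = Sxy/Sxx = 55439/3708 = 14.951187

14.9512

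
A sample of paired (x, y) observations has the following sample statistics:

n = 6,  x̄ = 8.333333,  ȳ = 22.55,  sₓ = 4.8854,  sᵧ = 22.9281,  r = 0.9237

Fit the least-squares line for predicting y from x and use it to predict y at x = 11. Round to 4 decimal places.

b = r · sᵧ/sₓ = 0.9237 · 22.9281/4.8854 = 4.335098
a = ȳ − b·x̄ = 22.55 − 4.335098·8.333333 = -13.575812
ŷ(11) = a + b·11 = -13.575812 + 4.335098·11 = 34.110262

34.1103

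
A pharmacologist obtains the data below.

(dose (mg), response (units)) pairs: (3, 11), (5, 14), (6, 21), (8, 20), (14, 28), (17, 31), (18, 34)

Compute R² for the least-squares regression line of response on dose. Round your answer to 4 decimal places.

0.9470

n = 7, Σx = 71, Σy = 159, Σxy = 1920, Σx² = 943, Σy² = 4059
Sxx = Σx² − (Σx)²/n = 943 − 720.142857 = 222.857143
Sxy = Σxy − (Σx)(Σy)/n = 1920 − 1612.714286 = 307.285714
Syy = Σy² − (Σy)²/n = 4059 − 3611.571429 = 447.428571
R² = Sxy²/(Sxx·Syy) = (307.285714)²/(222.857143·447.428571) = 0.946966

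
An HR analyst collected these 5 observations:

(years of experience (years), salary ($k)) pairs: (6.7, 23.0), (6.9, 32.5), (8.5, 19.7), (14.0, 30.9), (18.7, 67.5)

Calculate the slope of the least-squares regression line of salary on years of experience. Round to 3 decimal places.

3.077

n = 5, Σx = 54.8, Σy = 173.6, Σxy = 2240.65, Σx² = 710.44
Sxx = Σx² − (Σx)²/n = 710.44 − 600.608 = 109.832
Sxy = Σxy − (Σx)(Σy)/n = 2240.65 − 1902.656 = 337.994
b = Sxy/Sxx = 337.994/109.832 = 3.077373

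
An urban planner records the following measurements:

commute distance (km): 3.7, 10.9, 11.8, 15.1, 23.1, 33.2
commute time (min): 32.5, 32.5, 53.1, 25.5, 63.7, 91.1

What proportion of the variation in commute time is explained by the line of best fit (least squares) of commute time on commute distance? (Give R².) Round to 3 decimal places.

n = 6, Σx = 97.8, Σy = 298.4, Σxy = 5982.12, Σx² = 2135.6, Σy² = 17939.26
Sxx = Σx² − (Σx)²/n = 2135.6 − 1594.14 = 541.46
Sxy = Σxy − (Σx)(Σy)/n = 5982.12 − 4863.92 = 1118.2
Syy = Σy² − (Σy)²/n = 17939.26 − 14840.426667 = 3098.833333
R² = Sxy²/(Sxx·Syy) = (1118.2)²/(541.46·3098.833333) = 0.745203

0.745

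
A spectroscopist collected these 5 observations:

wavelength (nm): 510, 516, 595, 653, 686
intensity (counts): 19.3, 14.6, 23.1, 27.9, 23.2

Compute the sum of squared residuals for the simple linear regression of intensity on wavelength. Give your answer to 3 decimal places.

35.471

n = 5, Σx = 2960, Σy = 108.1, Σxy = 65255, Σx² = 1777386, Σy² = 2435.91
Sxx = Σx² − (Σx)²/n = 1777386 − 1752320 = 25066
Sxy = Σxy − (Σx)(Σy)/n = 65255 − 63995.2 = 1259.8
Syy = Σy² − (Σy)²/n = 2435.91 − 2337.122 = 98.788
b = Sxy/Sxx = 1259.8/25066 = 0.050259
SSE = Syy − b·Sxy = 98.788 − 0.050259·1259.8 = 35.471314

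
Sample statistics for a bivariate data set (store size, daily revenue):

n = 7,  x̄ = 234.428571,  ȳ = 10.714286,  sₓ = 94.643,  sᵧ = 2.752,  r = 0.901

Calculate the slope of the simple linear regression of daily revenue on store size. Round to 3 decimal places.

b = r · sᵧ/sₓ = 0.901 · 2.752/94.643 = 0.026199

0.026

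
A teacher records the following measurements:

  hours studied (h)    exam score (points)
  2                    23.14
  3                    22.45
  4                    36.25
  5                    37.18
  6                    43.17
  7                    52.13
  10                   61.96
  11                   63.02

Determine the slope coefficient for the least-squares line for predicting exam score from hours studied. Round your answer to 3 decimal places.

4.798

n = 8, Σx = 48, Σy = 339.3, Σxy = 2381.28, Σx² = 360
Sxx = Σx² − (Σx)²/n = 360 − 288 = 72
Sxy = Σxy − (Σx)(Σy)/n = 2381.28 − 2035.8 = 345.48
b = Sxy/Sxx = 345.48/72 = 4.798333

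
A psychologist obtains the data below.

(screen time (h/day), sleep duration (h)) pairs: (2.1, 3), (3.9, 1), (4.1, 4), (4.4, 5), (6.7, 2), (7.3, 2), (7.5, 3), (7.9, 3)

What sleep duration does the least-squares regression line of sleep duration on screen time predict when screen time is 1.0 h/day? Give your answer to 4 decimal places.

n = 8, Σx = 43.9, Σy = 23, Σxy = 122.8, Σx² = 272.63
Sxx = Σx² − (Σx)²/n = 272.63 − 240.90125 = 31.72875
Sxy = Σxy − (Σx)(Σy)/n = 122.8 − 126.2125 = -3.4125
b = Sxy/Sxx = -3.4125/31.72875 = -0.107552
a = ȳ − b·x̄ = 2.875 − (-0.107552)·5.4875 = 3.465193
ŷ(1.0) = a + b·1.0 = 3.465193 + (-0.107552)·1 = 3.357641

3.3576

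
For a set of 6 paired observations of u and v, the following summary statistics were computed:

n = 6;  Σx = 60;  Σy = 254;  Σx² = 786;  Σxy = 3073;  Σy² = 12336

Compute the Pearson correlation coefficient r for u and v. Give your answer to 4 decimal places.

Sxx = Σx² − (Σx)²/n = 786 − 600 = 186
Sxy = Σxy − (Σx)(Σy)/n = 3073 − 2540 = 533
Syy = Σy² − (Σy)²/n = 12336 − 10752.666667 = 1583.333333
r = Sxy/√(Sxx·Syy) = 533/√(294500) = 533/542.678542 = 0.982165

0.9822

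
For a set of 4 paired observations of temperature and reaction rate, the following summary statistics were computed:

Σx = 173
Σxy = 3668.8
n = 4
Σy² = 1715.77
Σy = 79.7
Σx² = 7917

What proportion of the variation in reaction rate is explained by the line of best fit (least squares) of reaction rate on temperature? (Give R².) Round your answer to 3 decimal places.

0.886

Sxx = Σx² − (Σx)²/n = 7917 − 7482.25 = 434.75
Sxy = Σxy − (Σx)(Σy)/n = 3668.8 − 3447.025 = 221.775
Syy = Σy² − (Σy)²/n = 1715.77 − 1588.0225 = 127.7475
R² = Sxy²/(Sxx·Syy) = (221.775)²/(434.75·127.7475) = 0.885591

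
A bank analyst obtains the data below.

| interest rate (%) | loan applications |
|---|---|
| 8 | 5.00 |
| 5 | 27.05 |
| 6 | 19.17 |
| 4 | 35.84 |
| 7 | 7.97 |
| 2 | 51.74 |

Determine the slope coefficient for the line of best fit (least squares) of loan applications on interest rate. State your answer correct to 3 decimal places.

n = 6, Σx = 32, Σy = 146.77, Σxy = 592.9, Σx² = 194
Sxx = Σx² − (Σx)²/n = 194 − 170.666667 = 23.333333
Sxy = Σxy − (Σx)(Σy)/n = 592.9 − 782.773333 = -189.873333
b = Sxy/Sxx = -189.873333/23.333333 = -8.137429

-8.137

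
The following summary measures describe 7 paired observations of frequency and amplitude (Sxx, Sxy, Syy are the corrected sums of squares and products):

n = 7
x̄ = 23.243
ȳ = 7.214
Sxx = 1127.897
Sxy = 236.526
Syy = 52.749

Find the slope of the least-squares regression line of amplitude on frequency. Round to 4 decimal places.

0.2097

b = Sxy/Sxx = 236.526/1127.897 = 0.209705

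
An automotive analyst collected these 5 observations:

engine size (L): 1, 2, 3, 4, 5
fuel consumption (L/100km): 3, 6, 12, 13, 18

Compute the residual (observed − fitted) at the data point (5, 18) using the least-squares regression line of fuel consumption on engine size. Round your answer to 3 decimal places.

0.200

n = 5, Σx = 15, Σy = 52, Σxy = 193, Σx² = 55
Sxx = Σx² − (Σx)²/n = 55 − 45 = 10
Sxy = Σxy − (Σx)(Σy)/n = 193 − 156 = 37
b = Sxy/Sxx = 37/10 = 3.7
a = ȳ − b·x̄ = 10.4 − 3.7·3 = -0.7
ŷ(5) = -0.7 + 3.7·5 = 17.8
residual = y − ŷ = 18 − 17.8 = 0.2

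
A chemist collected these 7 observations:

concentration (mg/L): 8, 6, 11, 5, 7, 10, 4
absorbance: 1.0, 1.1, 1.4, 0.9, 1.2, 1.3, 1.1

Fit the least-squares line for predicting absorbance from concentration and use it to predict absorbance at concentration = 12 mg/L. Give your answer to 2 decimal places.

n = 7, Σx = 51, Σy = 8, Σxy = 60.3, Σx² = 411
Sxx = Σx² − (Σx)²/n = 411 − 371.571429 = 39.428571
Sxy = Σxy − (Σx)(Σy)/n = 60.3 − 58.285714 = 2.014286
b = Sxy/Sxx = 2.014286/39.428571 = 0.051087
a = ȳ − b·x̄ = 1.142857 − 0.051087·7.285714 = 0.770652
ŷ(12) = a + b·12 = 0.770652 + 0.051087·12 = 1.383696

1.38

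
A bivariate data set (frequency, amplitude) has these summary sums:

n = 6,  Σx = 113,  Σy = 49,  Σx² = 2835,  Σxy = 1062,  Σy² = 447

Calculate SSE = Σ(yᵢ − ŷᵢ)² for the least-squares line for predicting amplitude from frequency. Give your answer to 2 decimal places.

19.43

Sxx = Σx² − (Σx)²/n = 2835 − 2128.166667 = 706.833333
Sxy = Σxy − (Σx)(Σy)/n = 1062 − 922.833333 = 139.166667
Syy = Σy² − (Σy)²/n = 447 − 400.166667 = 46.833333
b = Sxy/Sxx = 139.166667/706.833333 = 0.196888
SSE = Syy − b·Sxy = 46.833333 − 0.196888·139.166667 = 19.433153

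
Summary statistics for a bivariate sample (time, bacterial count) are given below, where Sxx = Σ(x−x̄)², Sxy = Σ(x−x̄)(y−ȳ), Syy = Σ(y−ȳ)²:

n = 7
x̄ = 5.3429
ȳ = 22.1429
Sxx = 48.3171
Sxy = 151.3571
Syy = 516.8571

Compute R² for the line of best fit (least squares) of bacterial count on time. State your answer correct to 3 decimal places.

R² = Sxy²/(Sxx·Syy) = (151.3571)²/(48.3171·516.8571) = 0.917348

0.917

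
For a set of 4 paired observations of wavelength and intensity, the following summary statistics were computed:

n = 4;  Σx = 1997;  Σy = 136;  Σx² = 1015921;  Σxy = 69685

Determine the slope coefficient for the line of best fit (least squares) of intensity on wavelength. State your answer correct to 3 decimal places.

0.094

Sxx = Σx² − (Σx)²/n = 1015921 − 997002.25 = 18918.75
Sxy = Σxy − (Σx)(Σy)/n = 69685 − 67898 = 1787
b = Sxy/Sxx = 1787/18918.75 = 0.094457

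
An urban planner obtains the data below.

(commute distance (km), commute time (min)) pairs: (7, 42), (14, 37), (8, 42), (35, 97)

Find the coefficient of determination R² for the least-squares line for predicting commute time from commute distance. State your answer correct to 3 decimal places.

n = 4, Σx = 64, Σy = 218, Σxy = 4543, Σx² = 1534, Σy² = 14306
Sxx = Σx² − (Σx)²/n = 1534 − 1024 = 510
Sxy = Σxy − (Σx)(Σy)/n = 4543 − 3488 = 1055
Syy = Σy² − (Σy)²/n = 14306 − 11881 = 2425
R² = Sxy²/(Sxx·Syy) = (1055)²/(510·2425) = 0.899960

0.900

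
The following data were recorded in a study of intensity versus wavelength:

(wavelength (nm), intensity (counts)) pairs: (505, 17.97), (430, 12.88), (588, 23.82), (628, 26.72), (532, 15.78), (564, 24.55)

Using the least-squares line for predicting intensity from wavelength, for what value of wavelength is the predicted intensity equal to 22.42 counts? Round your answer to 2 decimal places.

570.10

n = 6, Σx = 3247, Σy = 121.72, Σxy = 67640.73, Σx² = 1781173
Sxx = Σx² − (Σx)²/n = 1781173 − 1757168.166667 = 24004.833333
Sxy = Σxy − (Σx)(Σy)/n = 67640.73 − 65870.806667 = 1769.923333
b = Sxy/Sxx = 1769.923333/24004.833333 = 0.073732
a = ȳ − b·x̄ = 20.286667 − 0.073732·541.166667 = -19.614611
Set a + b·x = 22.42: x = (22.42 − (-19.614611)) / 0.073732 = 570.100299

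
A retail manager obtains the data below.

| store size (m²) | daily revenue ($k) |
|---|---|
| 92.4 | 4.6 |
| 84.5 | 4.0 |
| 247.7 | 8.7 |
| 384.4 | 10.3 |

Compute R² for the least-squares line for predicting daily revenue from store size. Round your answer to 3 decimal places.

0.962

n = 4, Σx = 809, Σy = 27.6, Σxy = 6877.35, Σx² = 224796.66, Σy² = 218.94
Sxx = Σx² − (Σx)²/n = 224796.66 − 163620.25 = 61176.41
Sxy = Σxy − (Σx)(Σy)/n = 6877.35 − 5582.1 = 1295.25
Syy = Σy² − (Σy)²/n = 218.94 − 190.44 = 28.5
R² = Sxy²/(Sxx·Syy) = (1295.25)²/(61176.41·28.5) = 0.962229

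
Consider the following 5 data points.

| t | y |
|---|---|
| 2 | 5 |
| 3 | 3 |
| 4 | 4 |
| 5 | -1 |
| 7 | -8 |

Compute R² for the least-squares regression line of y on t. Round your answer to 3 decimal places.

n = 5, Σx = 21, Σy = 3, Σxy = -26, Σx² = 103, Σy² = 115
Sxx = Σx² − (Σx)²/n = 103 − 88.2 = 14.8
Sxy = Σxy − (Σx)(Σy)/n = -26 − 12.6 = -38.6
Syy = Σy² − (Σy)²/n = 115 − 1.8 = 113.2
R² = Sxy²/(Sxx·Syy) = (-38.6)²/(14.8·113.2) = 0.889337

0.889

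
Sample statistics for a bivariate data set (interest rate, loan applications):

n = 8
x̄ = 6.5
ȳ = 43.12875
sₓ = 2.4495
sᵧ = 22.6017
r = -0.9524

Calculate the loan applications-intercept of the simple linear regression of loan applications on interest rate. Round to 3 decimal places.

b = r · sᵧ/sₓ = -0.9524 · 22.6017/2.4495 = -8.787858
a = ȳ − b·x̄ = 43.12875 − (-8.787858)·6.5 = 100.249829

100.250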